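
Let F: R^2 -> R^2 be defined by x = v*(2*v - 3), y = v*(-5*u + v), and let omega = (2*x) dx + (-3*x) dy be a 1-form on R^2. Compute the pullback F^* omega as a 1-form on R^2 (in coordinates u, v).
F^* omega = (v^2*(30*v - 45)) du + (v*(30*u*v - 45*u + 4*v^2 - 18*v + 18)) dv

Using F^*(f dg) = (f ∘ F) d(g ∘ F), substitute each coordinate x_i by F_i(u, v) in f_i, and replace dx_i by d F_i = (∂F_i/∂u) du + (∂F_i/∂v) dv.
  For the x component: f_1(F) = 2*v*(2*v - 3); d F_1 = (0) du + (4*v - 3) dv
  For the y component: f_2(F) = 3*v*(3 - 2*v); d F_2 = (-5*v) du + (-5*u + 2*v) dv
Combining and collecting du, dv coefficients:
  coeff of du: v^2*(30*v - 45)
  coeff of dv: v*(30*u*v - 45*u + 4*v^2 - 18*v + 18)
F^* omega = (v^2*(30*v - 45)) du + (v*(30*u*v - 45*u + 4*v^2 - 18*v + 18)) dv.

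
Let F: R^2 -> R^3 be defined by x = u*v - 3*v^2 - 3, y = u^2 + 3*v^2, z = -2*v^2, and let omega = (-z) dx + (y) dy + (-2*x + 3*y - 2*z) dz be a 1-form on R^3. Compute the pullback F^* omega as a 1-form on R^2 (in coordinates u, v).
F^* omega = (2*u^3 + 6*u*v^2 + 2*v^3) du + (2*v*(-3*u^2 + 5*u*v - 35*v^2 - 12)) dv

Using F^*(f dg) = (f ∘ F) d(g ∘ F), substitute each coordinate x_i by F_i(u, v) in f_i, and replace dx_i by d F_i = (∂F_i/∂u) du + (∂F_i/∂v) dv.
  For the x component: f_1(F) = 2*v^2; d F_1 = (v) du + (u - 6*v) dv
  For the y component: f_2(F) = u^2 + 3*v^2; d F_2 = (2*u) du + (6*v) dv
  For the z component: f_3(F) = 3*u^2 - 2*u*v + 19*v^2 + 6; d F_3 = (0) du + (-4*v) dv
Combining and collecting du, dv coefficients:
  coeff of du: 2*u^3 + 6*u*v^2 + 2*v^3
  coeff of dv: 2*v*(-3*u^2 + 5*u*v - 35*v^2 - 12)
F^* omega = (2*u^3 + 6*u*v^2 + 2*v^3) du + (2*v*(-3*u^2 + 5*u*v - 35*v^2 - 12)) dv.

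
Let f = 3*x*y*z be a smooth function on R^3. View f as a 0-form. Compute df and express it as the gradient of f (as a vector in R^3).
df = (3*y*z) dx + (3*x*z) dy + (3*x*y) dz; grad f = (3*y*z, 3*x*z, 3*x*y)

For a 0-form f, d f = (∂f/∂x) dx + (∂f/∂y) dy + (∂f/∂z) dz. The components of the vector representation are exactly the entries of grad f in Cartesian coordinates:
  ∂f/∂x = 3*y*z
  ∂f/∂y = 3*x*z
  ∂f/∂z = 3*x*y.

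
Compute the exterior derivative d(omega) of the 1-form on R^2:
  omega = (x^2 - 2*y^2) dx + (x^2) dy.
d(omega) = (2*x + 4*y) dx ∧ dy

For a 1-form omega = sum_i f_i dx_i, the exterior derivative is
  d(omega) = sum_{i < j} (∂f_j/∂x_i - ∂f_i/∂x_j) dx_i ∧ dx_j.
  coefficient of dx ∧ dy: ∂f_2/∂x - ∂f_1/∂y = ∂(x^2)/∂x - ∂(x^2 - 2*y^2)/∂y = 2*x + 4*y
Assembling: d(omega) = (2*x + 4*y) dx ∧ dy.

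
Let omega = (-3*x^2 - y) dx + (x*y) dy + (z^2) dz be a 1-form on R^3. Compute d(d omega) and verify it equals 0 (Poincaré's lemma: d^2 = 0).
d(d omega) = 0

Step 1: d omega = sum_{i<j} (∂f_j/∂x_i - ∂f_i/∂x_j) dx_i ∧ dx_j:
  coeff of dx ∧ dy: y + 1
  coeff of dx ∧ dz: 0
  coeff of dy ∧ dz: 0
Step 2: Apply d again to each 2-form coefficient. The only possible 3-form in R^3 is dx ∧ dy ∧ dz, with coefficient
  ∂(coeff of dy∧dz)/∂x - ∂(coeff of dx∧dz)/∂y + ∂(coeff of dx∧dy)/∂z
  = ∂/∂x (0) - ∂/∂y (0) + ∂/∂z (y + 1).
Each of these terms simplifies to sums of mixed partials that cancel in pairs. The result is 0 (by equality of mixed partials for smooth functions — Schwarz / Clairaut).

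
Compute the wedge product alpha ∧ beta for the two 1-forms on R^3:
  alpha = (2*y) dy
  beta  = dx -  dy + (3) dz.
alpha ∧ beta = (-2*y) dx ∧ dy + (6*y) dy ∧ dz

Distribute the wedge, using dx_i ∧ dx_j = -dx_j ∧ dx_i and dx_i ∧ dx_i = 0. For each pair (i, j) with i < j, the coefficient of dx_i ∧ dx_j in alpha ∧ beta is (alpha_i * beta_j - alpha_j * beta_i). Collecting: alpha ∧ beta = (-2*y) dx ∧ dy + (6*y) dy ∧ dz.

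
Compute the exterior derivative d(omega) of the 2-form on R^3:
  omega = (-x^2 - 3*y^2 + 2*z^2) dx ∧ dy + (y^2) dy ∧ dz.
d(omega) = (4*z) dx ∧ dy ∧ dz

For a 2-form omega = sum_{i<j} g_{ij} dx_i ∧ dx_j, the exterior derivative is
  d(omega) = sum_{i<j} d(g_{ij}) ∧ dx_i ∧ dx_j = sum_{i<j, k} (∂g_{ij}/∂x_k) dx_k ∧ dx_i ∧ dx_j.
Expand each term, using dx_k ∧ dx_i ∧ dx_j = sgn(permutation) dx_{(a)} ∧ dx_{(b)} ∧ dx_{(c)} with (a < b < c) sorted:
  d(-x^2 - 3*y^2 + 2*z^2) includes (∂/∂z)(-x^2 - 3*y^2 + 2*z^2) dz = (4*z) dz, which multiplied by dx ∧ dy gives (4*z) dx ∧ dy ∧ dz
Collecting like 3-forms: d(omega) = (4*z) dx ∧ dy ∧ dz.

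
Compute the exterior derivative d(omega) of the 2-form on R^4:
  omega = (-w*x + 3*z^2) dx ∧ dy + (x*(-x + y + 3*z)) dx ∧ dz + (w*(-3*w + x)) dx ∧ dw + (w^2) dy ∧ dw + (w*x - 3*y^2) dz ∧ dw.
d(omega) = (-x + 6*z) dx ∧ dy ∧ dz + (-x) dx ∧ dy ∧ dw + (w) dx ∧ dz ∧ dw + (-6*y) dy ∧ dz ∧ dw

For a 2-form omega = sum_{i<j} g_{ij} dx_i ∧ dx_j, the exterior derivative is
  d(omega) = sum_{i<j} d(g_{ij}) ∧ dx_i ∧ dx_j = sum_{i<j, k} (∂g_{ij}/∂x_k) dx_k ∧ dx_i ∧ dx_j.
Expand each term, using dx_k ∧ dx_i ∧ dx_j = sgn(permutation) dx_{(a)} ∧ dx_{(b)} ∧ dx_{(c)} with (a < b < c) sorted:
  d(-w*x + 3*z^2) includes (∂/∂z)(-w*x + 3*z^2) dz = (6*z) dz, which multiplied by dx ∧ dy gives (6*z) dx ∧ dy ∧ dz
  d(-w*x + 3*z^2) includes (∂/∂w)(-w*x + 3*z^2) dw = (-x) dw, which multiplied by dx ∧ dy gives (-x) dx ∧ dy ∧ dw
  d(x*(-x + y + 3*z)) includes (∂/∂y)(x*(-x + y + 3*z)) dy = (x) dy, which multiplied by dx ∧ dz gives (-x) dx ∧ dy ∧ dz
  d(w*x - 3*y^2) includes (∂/∂x)(w*x - 3*y^2) dx = (w) dx, which multiplied by dz ∧ dw gives (w) dx ∧ dz ∧ dw
  d(w*x - 3*y^2) includes (∂/∂y)(w*x - 3*y^2) dy = (-6*y) dy, which multiplied by dz ∧ dw gives (-6*y) dy ∧ dz ∧ dw
Collecting like 3-forms: d(omega) = (-x + 6*z) dx ∧ dy ∧ dz + (-x) dx ∧ dy ∧ dw + (w) dx ∧ dz ∧ dw + (-6*y) dy ∧ dz ∧ dw.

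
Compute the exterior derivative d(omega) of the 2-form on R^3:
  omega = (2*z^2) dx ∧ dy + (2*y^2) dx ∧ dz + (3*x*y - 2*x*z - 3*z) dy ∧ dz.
d(omega) = (-y + 2*z) dx ∧ dy ∧ dz

For a 2-form omega = sum_{i<j} g_{ij} dx_i ∧ dx_j, the exterior derivative is
  d(omega) = sum_{i<j} d(g_{ij}) ∧ dx_i ∧ dx_j = sum_{i<j, k} (∂g_{ij}/∂x_k) dx_k ∧ dx_i ∧ dx_j.
Expand each term, using dx_k ∧ dx_i ∧ dx_j = sgn(permutation) dx_{(a)} ∧ dx_{(b)} ∧ dx_{(c)} with (a < b < c) sorted:
  d(2*z^2) includes (∂/∂z)(2*z^2) dz = (4*z) dz, which multiplied by dx ∧ dy gives (4*z) dx ∧ dy ∧ dz
  d(2*y^2) includes (∂/∂y)(2*y^2) dy = (4*y) dy, which multiplied by dx ∧ dz gives (-4*y) dx ∧ dy ∧ dz
  d(3*x*y - 2*x*z - 3*z) includes (∂/∂x)(3*x*y - 2*x*z - 3*z) dx = (3*y - 2*z) dx, which multiplied by dy ∧ dz gives (3*y - 2*z) dx ∧ dy ∧ dz
Collecting like 3-forms: d(omega) = (-y + 2*z) dx ∧ dy ∧ dz.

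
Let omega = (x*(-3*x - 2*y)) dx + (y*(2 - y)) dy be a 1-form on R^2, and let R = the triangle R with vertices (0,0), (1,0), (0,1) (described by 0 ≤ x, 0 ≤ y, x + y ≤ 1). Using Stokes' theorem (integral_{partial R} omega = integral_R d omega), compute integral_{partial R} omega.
integral_(partial R) omega = 1/3

Stokes: integral_partial_R omega = integral_R d omega with d omega = (∂Q/∂x - ∂P/∂y) dx ∧ dy.
  ∂Q/∂x = 0
  ∂P/∂y = -2*x
  integrand = ∂Q/∂x - ∂P/∂y = 2*x.
Integrating over R: integral_0^1 integral_0^{1-x} (2*x) dy dx = 1/3.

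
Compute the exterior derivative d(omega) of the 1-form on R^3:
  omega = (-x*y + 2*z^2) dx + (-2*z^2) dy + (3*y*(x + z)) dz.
d(omega) = (x) dx ∧ dy + (3*y - 4*z) dx ∧ dz + (3*x + 7*z) dy ∧ dz

For a 1-form omega = sum_i f_i dx_i, the exterior derivative is
  d(omega) = sum_{i < j} (∂f_j/∂x_i - ∂f_i/∂x_j) dx_i ∧ dx_j.
  coefficient of dx ∧ dy: ∂f_2/∂x - ∂f_1/∂y = ∂(-2*z^2)/∂x - ∂(-x*y + 2*z^2)/∂y = x
  coefficient of dx ∧ dz: ∂f_3/∂x - ∂f_1/∂z = ∂(3*y*(x + z))/∂x - ∂(-x*y + 2*z^2)/∂z = 3*y - 4*z
  coefficient of dy ∧ dz: ∂f_3/∂y - ∂f_2/∂z = ∂(3*y*(x + z))/∂y - ∂(-2*z^2)/∂z = 3*x + 7*z
Assembling: d(omega) = (x) dx ∧ dy + (3*y - 4*z) dx ∧ dz + (3*x + 7*z) dy ∧ dz.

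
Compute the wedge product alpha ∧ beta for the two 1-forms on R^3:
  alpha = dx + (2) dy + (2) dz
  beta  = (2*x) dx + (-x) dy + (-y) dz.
alpha ∧ beta = (-5*x) dx ∧ dy + (-4*x - y) dx ∧ dz + (2*x - 2*y) dy ∧ dz

Distribute the wedge, using dx_i ∧ dx_j = -dx_j ∧ dx_i and dx_i ∧ dx_i = 0. For each pair (i, j) with i < j, the coefficient of dx_i ∧ dx_j in alpha ∧ beta is (alpha_i * beta_j - alpha_j * beta_i). Collecting: alpha ∧ beta = (-5*x) dx ∧ dy + (-4*x - y) dx ∧ dz + (2*x - 2*y) dy ∧ dz.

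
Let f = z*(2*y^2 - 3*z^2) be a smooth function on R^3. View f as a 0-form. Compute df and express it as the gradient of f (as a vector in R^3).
df = (0) dx + (4*y*z) dy + (2*y^2 - 9*z^2) dz; grad f = (0, 4*y*z, 2*y^2 - 9*z^2)

For a 0-form f, d f = (∂f/∂x) dx + (∂f/∂y) dy + (∂f/∂z) dz. The components of the vector representation are exactly the entries of grad f in Cartesian coordinates:
  ∂f/∂x = 0
  ∂f/∂y = 4*y*z
  ∂f/∂z = 2*y^2 - 9*z^2.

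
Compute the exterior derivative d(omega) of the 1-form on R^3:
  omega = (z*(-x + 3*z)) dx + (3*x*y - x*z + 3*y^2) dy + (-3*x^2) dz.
d(omega) = (3*y - z) dx ∧ dy + (-5*x - 6*z) dx ∧ dz + (x) dy ∧ dz

For a 1-form omega = sum_i f_i dx_i, the exterior derivative is
  d(omega) = sum_{i < j} (∂f_j/∂x_i - ∂f_i/∂x_j) dx_i ∧ dx_j.
  coefficient of dx ∧ dy: ∂f_2/∂x - ∂f_1/∂y = ∂(3*x*y - x*z + 3*y^2)/∂x - ∂(z*(-x + 3*z))/∂y = 3*y - z
  coefficient of dx ∧ dz: ∂f_3/∂x - ∂f_1/∂z = ∂(-3*x^2)/∂x - ∂(z*(-x + 3*z))/∂z = -5*x - 6*z
  coefficient of dy ∧ dz: ∂f_3/∂y - ∂f_2/∂z = ∂(-3*x^2)/∂y - ∂(3*x*y - x*z + 3*y^2)/∂z = x
Assembling: d(omega) = (3*y - z) dx ∧ dy + (-5*x - 6*z) dx ∧ dz + (x) dy ∧ dz.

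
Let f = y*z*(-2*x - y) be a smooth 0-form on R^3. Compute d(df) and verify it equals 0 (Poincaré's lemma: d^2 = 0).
d(df) = 0

Step 1: df = sum_i (∂f/∂x_i) dx_i = (-2*y*z) dx + (2*z*(-x - y)) dy + (y*(-2*x - y)) dz.
Step 2: Apply d again. Using the 1-form formula, the coefficient of dx ∧ dy in d(df) is ∂^2 f/∂x ∂y - ∂^2 f/∂y ∂x = (-2*z) - (-2*z) = 0 (equality of mixed partials for smooth f).
Similarly for dx ∧ dz and dy ∧ dz — all coefficients vanish. So d(df) = 0.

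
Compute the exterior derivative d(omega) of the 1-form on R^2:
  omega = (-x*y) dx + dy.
d(omega) = (x) dx ∧ dy

For a 1-form omega = sum_i f_i dx_i, the exterior derivative is
  d(omega) = sum_{i < j} (∂f_j/∂x_i - ∂f_i/∂x_j) dx_i ∧ dx_j.
  coefficient of dx ∧ dy: ∂f_2/∂x - ∂f_1/∂y = ∂(1)/∂x - ∂(-x*y)/∂y = x
Assembling: d(omega) = (x) dx ∧ dy.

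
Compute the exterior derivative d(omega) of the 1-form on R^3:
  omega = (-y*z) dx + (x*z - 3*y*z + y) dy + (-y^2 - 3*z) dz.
d(omega) = (2*z) dx ∧ dy + (y) dx ∧ dz + (-x + y) dy ∧ dz

For a 1-form omega = sum_i f_i dx_i, the exterior derivative is
  d(omega) = sum_{i < j} (∂f_j/∂x_i - ∂f_i/∂x_j) dx_i ∧ dx_j.
  coefficient of dx ∧ dy: ∂f_2/∂x - ∂f_1/∂y = ∂(x*z - 3*y*z + y)/∂x - ∂(-y*z)/∂y = 2*z
  coefficient of dx ∧ dz: ∂f_3/∂x - ∂f_1/∂z = ∂(-y^2 - 3*z)/∂x - ∂(-y*z)/∂z = y
  coefficient of dy ∧ dz: ∂f_3/∂y - ∂f_2/∂z = ∂(-y^2 - 3*z)/∂y - ∂(x*z - 3*y*z + y)/∂z = -x + y
Assembling: d(omega) = (2*z) dx ∧ dy + (y) dx ∧ dz + (-x + y) dy ∧ dz.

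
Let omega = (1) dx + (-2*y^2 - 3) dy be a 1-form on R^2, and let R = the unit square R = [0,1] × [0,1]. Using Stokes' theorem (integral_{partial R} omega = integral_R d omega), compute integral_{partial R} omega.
integral_(partial R) omega = 0

Stokes: integral_partial_R omega = integral_R d omega with d omega = (∂Q/∂x - ∂P/∂y) dx ∧ dy.
  ∂Q/∂x = 0
  ∂P/∂y = 0
  integrand = ∂Q/∂x - ∂P/∂y = 0.
Integrating over R: integral_0^1 integral_0^1 (0) dx dy = 0.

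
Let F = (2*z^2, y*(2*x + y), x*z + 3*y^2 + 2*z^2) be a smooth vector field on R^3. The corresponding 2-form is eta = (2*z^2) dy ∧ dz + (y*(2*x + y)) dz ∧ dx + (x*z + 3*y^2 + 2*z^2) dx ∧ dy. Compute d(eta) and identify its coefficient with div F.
d(eta) = (3*x + 2*y + 4*z) dx ∧ dy ∧ dz; div F = 3*x + 2*y + 4*z

For a 2-form in R^3 of the form above, applying d gives a 3-form with coefficient ∂P/∂x + ∂Q/∂y + ∂R/∂z:
  ∂P/∂x = 0
  ∂Q/∂y = 2*x + 2*y
  ∂R/∂z = x + 4*z
Sum = 3*x + 2*y + 4*z, which is exactly div F.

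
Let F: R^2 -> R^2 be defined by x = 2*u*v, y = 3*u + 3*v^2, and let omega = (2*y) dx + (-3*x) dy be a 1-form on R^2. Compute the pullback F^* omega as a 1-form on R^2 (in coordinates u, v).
F^* omega = (6*v*(-u + 2*v^2)) du + (12*u*(u - 2*v^2)) dv

Using F^*(f dg) = (f ∘ F) d(g ∘ F), substitute each coordinate x_i by F_i(u, v) in f_i, and replace dx_i by d F_i = (∂F_i/∂u) du + (∂F_i/∂v) dv.
  For the x component: f_1(F) = 6*u + 6*v^2; d F_1 = (2*v) du + (2*u) dv
  For the y component: f_2(F) = -6*u*v; d F_2 = (3) du + (6*v) dv
Combining and collecting du, dv coefficients:
  coeff of du: 6*v*(-u + 2*v^2)
  coeff of dv: 12*u*(u - 2*v^2)
F^* omega = (6*v*(-u + 2*v^2)) du + (12*u*(u - 2*v^2)) dv.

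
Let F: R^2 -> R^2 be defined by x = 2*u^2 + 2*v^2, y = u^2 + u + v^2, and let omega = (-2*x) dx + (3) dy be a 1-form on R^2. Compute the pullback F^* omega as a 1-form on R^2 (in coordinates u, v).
F^* omega = (-16*u^3 - 16*u*v^2 + 6*u + 3) du + (2*v*(-8*u^2 - 8*v^2 + 3)) dv

Using F^*(f dg) = (f ∘ F) d(g ∘ F), substitute each coordinate x_i by F_i(u, v) in f_i, and replace dx_i by d F_i = (∂F_i/∂u) du + (∂F_i/∂v) dv.
  For the x component: f_1(F) = -4*u^2 - 4*v^2; d F_1 = (4*u) du + (4*v) dv
  For the y component: f_2(F) = 3; d F_2 = (2*u + 1) du + (2*v) dv
Combining and collecting du, dv coefficients:
  coeff of du: -16*u^3 - 16*u*v^2 + 6*u + 3
  coeff of dv: 2*v*(-8*u^2 - 8*v^2 + 3)
F^* omega = (-16*u^3 - 16*u*v^2 + 6*u + 3) du + (2*v*(-8*u^2 - 8*v^2 + 3)) dv.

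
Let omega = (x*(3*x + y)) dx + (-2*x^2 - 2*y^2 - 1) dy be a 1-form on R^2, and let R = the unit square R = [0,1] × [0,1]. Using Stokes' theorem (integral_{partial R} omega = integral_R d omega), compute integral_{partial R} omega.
integral_(partial R) omega = -5/2

Stokes: integral_partial_R omega = integral_R d omega with d omega = (∂Q/∂x - ∂P/∂y) dx ∧ dy.
  ∂Q/∂x = -4*x
  ∂P/∂y = x
  integrand = ∂Q/∂x - ∂P/∂y = -5*x.
Integrating over R: integral_0^1 integral_0^1 (-5*x) dx dy = -5/2.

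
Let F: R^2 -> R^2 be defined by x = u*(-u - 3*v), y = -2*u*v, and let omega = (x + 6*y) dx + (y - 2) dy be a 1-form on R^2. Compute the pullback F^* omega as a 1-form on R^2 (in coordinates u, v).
F^* omega = (2*u^3 + 33*u^2*v + 49*u*v^2 + 4*v) du + (u*(3*u^2 + 49*u*v + 4)) dv

Using F^*(f dg) = (f ∘ F) d(g ∘ F), substitute each coordinate x_i by F_i(u, v) in f_i, and replace dx_i by d F_i = (∂F_i/∂u) du + (∂F_i/∂v) dv.
  For the x component: f_1(F) = u*(-u - 15*v); d F_1 = (-2*u - 3*v) du + (-3*u) dv
  For the y component: f_2(F) = -2*u*v - 2; d F_2 = (-2*v) du + (-2*u) dv
Combining and collecting du, dv coefficients:
  coeff of du: 2*u^3 + 33*u^2*v + 49*u*v^2 + 4*v
  coeff of dv: u*(3*u^2 + 49*u*v + 4)
F^* omega = (2*u^3 + 33*u^2*v + 49*u*v^2 + 4*v) du + (u*(3*u^2 + 49*u*v + 4)) dv.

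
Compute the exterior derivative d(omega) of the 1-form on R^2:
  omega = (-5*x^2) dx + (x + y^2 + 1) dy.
d(omega) = (1) dx ∧ dy

For a 1-form omega = sum_i f_i dx_i, the exterior derivative is
  d(omega) = sum_{i < j} (∂f_j/∂x_i - ∂f_i/∂x_j) dx_i ∧ dx_j.
  coefficient of dx ∧ dy: ∂f_2/∂x - ∂f_1/∂y = ∂(x + y^2 + 1)/∂x - ∂(-5*x^2)/∂y = 1
Assembling: d(omega) = (1) dx ∧ dy.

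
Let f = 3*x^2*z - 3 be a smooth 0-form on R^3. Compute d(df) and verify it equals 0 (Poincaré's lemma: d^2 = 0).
d(df) = 0

Step 1: df = sum_i (∂f/∂x_i) dx_i = (6*x*z) dx + (0) dy + (3*x^2) dz.
Step 2: Apply d again. Using the 1-form formula, the coefficient of dx ∧ dy in d(df) is ∂^2 f/∂x ∂y - ∂^2 f/∂y ∂x = (0) - (0) = 0 (equality of mixed partials for smooth f).
Similarly for dx ∧ dz and dy ∧ dz — all coefficients vanish. So d(df) = 0.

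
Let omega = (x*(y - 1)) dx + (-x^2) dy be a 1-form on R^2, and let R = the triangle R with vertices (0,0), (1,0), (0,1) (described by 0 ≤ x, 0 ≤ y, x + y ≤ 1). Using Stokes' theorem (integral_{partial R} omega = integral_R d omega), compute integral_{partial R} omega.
integral_(partial R) omega = -1/2

Stokes: integral_partial_R omega = integral_R d omega with d omega = (∂Q/∂x - ∂P/∂y) dx ∧ dy.
  ∂Q/∂x = -2*x
  ∂P/∂y = x
  integrand = ∂Q/∂x - ∂P/∂y = -3*x.
Integrating over R: integral_0^1 integral_0^{1-x} (-3*x) dy dx = -1/2.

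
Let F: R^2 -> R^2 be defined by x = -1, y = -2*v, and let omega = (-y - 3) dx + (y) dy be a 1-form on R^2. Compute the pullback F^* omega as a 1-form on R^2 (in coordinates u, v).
F^* omega = (4*v) dv

Using F^*(f dg) = (f ∘ F) d(g ∘ F), substitute each coordinate x_i by F_i(u, v) in f_i, and replace dx_i by d F_i = (∂F_i/∂u) du + (∂F_i/∂v) dv.
  For the x component: f_1(F) = 2*v - 3; d F_1 = (0) du + (0) dv
  For the y component: f_2(F) = -2*v; d F_2 = (0) du + (-2) dv
Combining and collecting du, dv coefficients:
  coeff of du: 0
  coeff of dv: 4*v
F^* omega = (4*v) dv.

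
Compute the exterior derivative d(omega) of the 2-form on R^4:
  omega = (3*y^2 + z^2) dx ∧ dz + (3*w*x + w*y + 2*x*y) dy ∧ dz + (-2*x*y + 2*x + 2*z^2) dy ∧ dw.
d(omega) = (3*w - 4*y) dx ∧ dy ∧ dz + (3*x + y - 4*z) dy ∧ dz ∧ dw + (2 - 2*y) dx ∧ dy ∧ dw

For a 2-form omega = sum_{i<j} g_{ij} dx_i ∧ dx_j, the exterior derivative is
  d(omega) = sum_{i<j} d(g_{ij}) ∧ dx_i ∧ dx_j = sum_{i<j, k} (∂g_{ij}/∂x_k) dx_k ∧ dx_i ∧ dx_j.
Expand each term, using dx_k ∧ dx_i ∧ dx_j = sgn(permutation) dx_{(a)} ∧ dx_{(b)} ∧ dx_{(c)} with (a < b < c) sorted:
  d(3*y^2 + z^2) includes (∂/∂y)(3*y^2 + z^2) dy = (6*y) dy, which multiplied by dx ∧ dz gives (-6*y) dx ∧ dy ∧ dz
  d(3*w*x + w*y + 2*x*y) includes (∂/∂x)(3*w*x + w*y + 2*x*y) dx = (3*w + 2*y) dx, which multiplied by dy ∧ dz gives (3*w + 2*y) dx ∧ dy ∧ dz
  d(3*w*x + w*y + 2*x*y) includes (∂/∂w)(3*w*x + w*y + 2*x*y) dw = (3*x + y) dw, which multiplied by dy ∧ dz gives (3*x + y) dy ∧ dz ∧ dw
  d(-2*x*y + 2*x + 2*z^2) includes (∂/∂x)(-2*x*y + 2*x + 2*z^2) dx = (2 - 2*y) dx, which multiplied by dy ∧ dw gives (2 - 2*y) dx ∧ dy ∧ dw
  d(-2*x*y + 2*x + 2*z^2) includes (∂/∂z)(-2*x*y + 2*x + 2*z^2) dz = (4*z) dz, which multiplied by dy ∧ dw gives (-4*z) dy ∧ dz ∧ dw
Collecting like 3-forms: d(omega) = (3*w - 4*y) dx ∧ dy ∧ dz + (3*x + y - 4*z) dy ∧ dz ∧ dw + (2 - 2*y) dx ∧ dy ∧ dw.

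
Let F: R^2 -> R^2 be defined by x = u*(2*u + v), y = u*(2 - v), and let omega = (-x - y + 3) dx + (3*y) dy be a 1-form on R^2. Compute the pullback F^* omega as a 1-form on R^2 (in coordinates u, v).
F^* omega = (-8*u^3 - 2*u^2*v - 8*u^2 + 3*u*v^2 - 14*u*v + 24*u + 3*v) du + (u*(-2*u^2 + 3*u*v - 8*u + 3)) dv

Using F^*(f dg) = (f ∘ F) d(g ∘ F), substitute each coordinate x_i by F_i(u, v) in f_i, and replace dx_i by d F_i = (∂F_i/∂u) du + (∂F_i/∂v) dv.
  For the x component: f_1(F) = -2*u^2 - 2*u + 3; d F_1 = (4*u + v) du + (u) dv
  For the y component: f_2(F) = 3*u*(2 - v); d F_2 = (2 - v) du + (-u) dv
Combining and collecting du, dv coefficients:
  coeff of du: -8*u^3 - 2*u^2*v - 8*u^2 + 3*u*v^2 - 14*u*v + 24*u + 3*v
  coeff of dv: u*(-2*u^2 + 3*u*v - 8*u + 3)
F^* omega = (-8*u^3 - 2*u^2*v - 8*u^2 + 3*u*v^2 - 14*u*v + 24*u + 3*v) du + (u*(-2*u^2 + 3*u*v - 8*u + 3)) dv.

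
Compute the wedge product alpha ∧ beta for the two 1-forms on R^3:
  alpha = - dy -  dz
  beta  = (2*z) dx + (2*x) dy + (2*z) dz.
alpha ∧ beta = (2*z) dx ∧ dy + (2*x - 2*z) dy ∧ dz + (2*z) dx ∧ dz

Distribute the wedge, using dx_i ∧ dx_j = -dx_j ∧ dx_i and dx_i ∧ dx_i = 0. For each pair (i, j) with i < j, the coefficient of dx_i ∧ dx_j in alpha ∧ beta is (alpha_i * beta_j - alpha_j * beta_i). Collecting: alpha ∧ beta = (2*z) dx ∧ dy + (2*x - 2*z) dy ∧ dz + (2*z) dx ∧ dz.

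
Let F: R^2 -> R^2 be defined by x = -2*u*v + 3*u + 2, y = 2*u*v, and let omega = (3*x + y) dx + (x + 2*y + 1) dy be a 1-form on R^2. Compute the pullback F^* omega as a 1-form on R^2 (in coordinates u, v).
F^* omega = (12*u*v^2 - 24*u*v + 27*u - 6*v + 18) du + (6*u*(2*u*v - 2*u - 1)) dv

Using F^*(f dg) = (f ∘ F) d(g ∘ F), substitute each coordinate x_i by F_i(u, v) in f_i, and replace dx_i by d F_i = (∂F_i/∂u) du + (∂F_i/∂v) dv.
  For the x component: f_1(F) = -4*u*v + 9*u + 6; d F_1 = (3 - 2*v) du + (-2*u) dv
  For the y component: f_2(F) = 2*u*v + 3*u + 3; d F_2 = (2*v) du + (2*u) dv
Combining and collecting du, dv coefficients:
  coeff of du: 12*u*v^2 - 24*u*v + 27*u - 6*v + 18
  coeff of dv: 6*u*(2*u*v - 2*u - 1)
F^* omega = (12*u*v^2 - 24*u*v + 27*u - 6*v + 18) du + (6*u*(2*u*v - 2*u - 1)) dv.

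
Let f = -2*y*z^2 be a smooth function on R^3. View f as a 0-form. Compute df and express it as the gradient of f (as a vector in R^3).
df = (0) dx + (-2*z^2) dy + (-4*y*z) dz; grad f = (0, -2*z^2, -4*y*z)

For a 0-form f, d f = (∂f/∂x) dx + (∂f/∂y) dy + (∂f/∂z) dz. The components of the vector representation are exactly the entries of grad f in Cartesian coordinates:
  ∂f/∂x = 0
  ∂f/∂y = -2*z^2
  ∂f/∂z = -4*y*z.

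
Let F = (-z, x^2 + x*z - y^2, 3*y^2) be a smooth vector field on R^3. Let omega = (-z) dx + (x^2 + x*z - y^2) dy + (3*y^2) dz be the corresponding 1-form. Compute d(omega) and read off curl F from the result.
d(omega) = (-x + 6*y) dy ∧ dz + (-1) dz ∧ dx + (2*x + z) dx ∧ dy; curl F = (-x + 6*y, -1, 2*x + z)

d omega = sum_{i<j} (∂f_j/∂x_i - ∂f_i/∂x_j) dx_i ∧ dx_j. Under the identification (dy ∧ dz, dz ∧ dx, dx ∧ dy) ↔ (e_x, e_y, e_z), the coefficients are exactly the components of curl F. Compute:
  ∂R/∂y - ∂Q/∂z = (6*y) - (x) = -x + 6*y
  ∂P/∂z - ∂R/∂x = (-1) - (0) = -1
  ∂Q/∂x - ∂P/∂y = (2*x + z) - (0) = 2*x + z.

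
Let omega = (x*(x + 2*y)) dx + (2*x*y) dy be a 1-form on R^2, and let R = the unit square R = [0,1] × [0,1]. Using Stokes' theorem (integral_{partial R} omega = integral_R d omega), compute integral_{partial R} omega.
integral_(partial R) omega = 0

Stokes: integral_partial_R omega = integral_R d omega with d omega = (∂Q/∂x - ∂P/∂y) dx ∧ dy.
  ∂Q/∂x = 2*y
  ∂P/∂y = 2*x
  integrand = ∂Q/∂x - ∂P/∂y = -2*x + 2*y.
Integrating over R: integral_0^1 integral_0^1 (-2*x + 2*y) dx dy = 0.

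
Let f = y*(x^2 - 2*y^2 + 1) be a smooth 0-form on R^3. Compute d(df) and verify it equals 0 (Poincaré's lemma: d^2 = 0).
d(df) = 0

Step 1: df = sum_i (∂f/∂x_i) dx_i = (2*x*y) dx + (x^2 - 6*y^2 + 1) dy + (0) dz.
Step 2: Apply d again. Using the 1-form formula, the coefficient of dx ∧ dy in d(df) is ∂^2 f/∂x ∂y - ∂^2 f/∂y ∂x = (2*x) - (2*x) = 0 (equality of mixed partials for smooth f).
Similarly for dx ∧ dz and dy ∧ dz — all coefficients vanish. So d(df) = 0.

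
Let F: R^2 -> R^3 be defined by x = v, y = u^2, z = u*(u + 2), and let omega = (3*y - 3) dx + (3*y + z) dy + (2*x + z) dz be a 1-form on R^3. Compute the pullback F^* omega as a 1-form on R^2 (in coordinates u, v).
F^* omega = (10*u^3 + 10*u^2 + 4*u*v + 4*u + 4*v) du + (3*u^2 - 3) dv

Using F^*(f dg) = (f ∘ F) d(g ∘ F), substitute each coordinate x_i by F_i(u, v) in f_i, and replace dx_i by d F_i = (∂F_i/∂u) du + (∂F_i/∂v) dv.
  For the x component: f_1(F) = 3*u^2 - 3; d F_1 = (0) du + (1) dv
  For the y component: f_2(F) = 2*u*(2*u + 1); d F_2 = (2*u) du + (0) dv
  For the z component: f_3(F) = u^2 + 2*u + 2*v; d F_3 = (2*u + 2) du + (0) dv
Combining and collecting du, dv coefficients:
  coeff of du: 10*u^3 + 10*u^2 + 4*u*v + 4*u + 4*v
  coeff of dv: 3*u^2 - 3
F^* omega = (10*u^3 + 10*u^2 + 4*u*v + 4*u + 4*v) du + (3*u^2 - 3) dv.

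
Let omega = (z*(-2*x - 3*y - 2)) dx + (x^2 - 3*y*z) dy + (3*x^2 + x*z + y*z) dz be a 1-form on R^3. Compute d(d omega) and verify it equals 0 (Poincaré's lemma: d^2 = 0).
d(d omega) = 0

Step 1: d omega = sum_{i<j} (∂f_j/∂x_i - ∂f_i/∂x_j) dx_i ∧ dx_j:
  coeff of dx ∧ dy: 2*x + 3*z
  coeff of dx ∧ dz: 8*x + 3*y + z + 2
  coeff of dy ∧ dz: 3*y + z
Step 2: Apply d again to each 2-form coefficient. The only possible 3-form in R^3 is dx ∧ dy ∧ dz, with coefficient
  ∂(coeff of dy∧dz)/∂x - ∂(coeff of dx∧dz)/∂y + ∂(coeff of dx∧dy)/∂z
  = ∂/∂x (3*y + z) - ∂/∂y (8*x + 3*y + z + 2) + ∂/∂z (2*x + 3*z).
Each of these terms simplifies to sums of mixed partials that cancel in pairs. The result is 0 (by equality of mixed partials for smooth functions — Schwarz / Clairaut).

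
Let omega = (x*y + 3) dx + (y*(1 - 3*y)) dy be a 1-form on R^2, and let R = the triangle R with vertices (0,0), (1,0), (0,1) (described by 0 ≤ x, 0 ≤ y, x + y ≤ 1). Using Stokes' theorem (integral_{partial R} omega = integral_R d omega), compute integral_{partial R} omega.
integral_(partial R) omega = -1/6

Stokes: integral_partial_R omega = integral_R d omega with d omega = (∂Q/∂x - ∂P/∂y) dx ∧ dy.
  ∂Q/∂x = 0
  ∂P/∂y = x
  integrand = ∂Q/∂x - ∂P/∂y = -x.
Integrating over R: integral_0^1 integral_0^{1-x} (-x) dy dx = -1/6.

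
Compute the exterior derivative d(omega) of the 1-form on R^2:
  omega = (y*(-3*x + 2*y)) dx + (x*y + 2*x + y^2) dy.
d(omega) = (3*x - 3*y + 2) dx ∧ dy

For a 1-form omega = sum_i f_i dx_i, the exterior derivative is
  d(omega) = sum_{i < j} (∂f_j/∂x_i - ∂f_i/∂x_j) dx_i ∧ dx_j.
  coefficient of dx ∧ dy: ∂f_2/∂x - ∂f_1/∂y = ∂(x*y + 2*x + y^2)/∂x - ∂(y*(-3*x + 2*y))/∂y = 3*x - 3*y + 2
Assembling: d(omega) = (3*x - 3*y + 2) dx ∧ dy.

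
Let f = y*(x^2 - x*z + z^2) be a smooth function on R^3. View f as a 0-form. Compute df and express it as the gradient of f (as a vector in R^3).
df = (y*(2*x - z)) dx + (x^2 - x*z + z^2) dy + (y*(-x + 2*z)) dz; grad f = (y*(2*x - z), x^2 - x*z + z^2, y*(-x + 2*z))

For a 0-form f, d f = (∂f/∂x) dx + (∂f/∂y) dy + (∂f/∂z) dz. The components of the vector representation are exactly the entries of grad f in Cartesian coordinates:
  ∂f/∂x = y*(2*x - z)
  ∂f/∂y = x^2 - x*z + z^2
  ∂f/∂z = y*(-x + 2*z).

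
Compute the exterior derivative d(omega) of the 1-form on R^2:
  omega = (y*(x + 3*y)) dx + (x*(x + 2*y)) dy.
d(omega) = (x - 4*y) dx ∧ dy

For a 1-form omega = sum_i f_i dx_i, the exterior derivative is
  d(omega) = sum_{i < j} (∂f_j/∂x_i - ∂f_i/∂x_j) dx_i ∧ dx_j.
  coefficient of dx ∧ dy: ∂f_2/∂x - ∂f_1/∂y = ∂(x*(x + 2*y))/∂x - ∂(y*(x + 3*y))/∂y = x - 4*y
Assembling: d(omega) = (x - 4*y) dx ∧ dy.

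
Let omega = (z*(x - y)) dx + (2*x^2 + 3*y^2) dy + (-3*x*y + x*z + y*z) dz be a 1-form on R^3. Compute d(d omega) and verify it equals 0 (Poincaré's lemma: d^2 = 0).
d(d omega) = 0

Step 1: d omega = sum_{i<j} (∂f_j/∂x_i - ∂f_i/∂x_j) dx_i ∧ dx_j:
  coeff of dx ∧ dy: 4*x + z
  coeff of dx ∧ dz: -x - 2*y + z
  coeff of dy ∧ dz: -3*x + z
Step 2: Apply d again to each 2-form coefficient. The only possible 3-form in R^3 is dx ∧ dy ∧ dz, with coefficient
  ∂(coeff of dy∧dz)/∂x - ∂(coeff of dx∧dz)/∂y + ∂(coeff of dx∧dy)/∂z
  = ∂/∂x (-3*x + z) - ∂/∂y (-x - 2*y + z) + ∂/∂z (4*x + z).
Each of these terms simplifies to sums of mixed partials that cancel in pairs. The result is 0 (by equality of mixed partials for smooth functions — Schwarz / Clairaut).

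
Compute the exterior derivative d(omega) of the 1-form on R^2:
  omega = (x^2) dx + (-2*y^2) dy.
d(omega) = 0

For a 1-form omega = sum_i f_i dx_i, the exterior derivative is
  d(omega) = sum_{i < j} (∂f_j/∂x_i - ∂f_i/∂x_j) dx_i ∧ dx_j.

Assembling: d(omega) = 0.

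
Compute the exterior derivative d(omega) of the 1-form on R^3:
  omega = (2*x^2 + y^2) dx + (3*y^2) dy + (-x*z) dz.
d(omega) = (-2*y) dx ∧ dy + (-z) dx ∧ dz

For a 1-form omega = sum_i f_i dx_i, the exterior derivative is
  d(omega) = sum_{i < j} (∂f_j/∂x_i - ∂f_i/∂x_j) dx_i ∧ dx_j.
  coefficient of dx ∧ dy: ∂f_2/∂x - ∂f_1/∂y = ∂(3*y^2)/∂x - ∂(2*x^2 + y^2)/∂y = -2*y
  coefficient of dx ∧ dz: ∂f_3/∂x - ∂f_1/∂z = ∂(-x*z)/∂x - ∂(2*x^2 + y^2)/∂z = -z
Assembling: d(omega) = (-2*y) dx ∧ dy + (-z) dx ∧ dz.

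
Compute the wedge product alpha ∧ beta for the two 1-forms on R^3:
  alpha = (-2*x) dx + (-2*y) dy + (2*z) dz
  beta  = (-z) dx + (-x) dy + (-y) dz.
alpha ∧ beta = (2*x^2 - 2*y*z) dx ∧ dy + (2*x*y + 2*z^2) dx ∧ dz + (2*x*z + 2*y^2) dy ∧ dz

Distribute the wedge, using dx_i ∧ dx_j = -dx_j ∧ dx_i and dx_i ∧ dx_i = 0. For each pair (i, j) with i < j, the coefficient of dx_i ∧ dx_j in alpha ∧ beta is (alpha_i * beta_j - alpha_j * beta_i). Collecting: alpha ∧ beta = (2*x^2 - 2*y*z) dx ∧ dy + (2*x*y + 2*z^2) dx ∧ dz + (2*x*z + 2*y^2) dy ∧ dz.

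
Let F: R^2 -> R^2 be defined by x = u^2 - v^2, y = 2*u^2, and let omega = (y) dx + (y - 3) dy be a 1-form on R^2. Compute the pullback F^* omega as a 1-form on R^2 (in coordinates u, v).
F^* omega = (12*u*(u^2 - 1)) du + (-4*u^2*v) dv

Using F^*(f dg) = (f ∘ F) d(g ∘ F), substitute each coordinate x_i by F_i(u, v) in f_i, and replace dx_i by d F_i = (∂F_i/∂u) du + (∂F_i/∂v) dv.
  For the x component: f_1(F) = 2*u^2; d F_1 = (2*u) du + (-2*v) dv
  For the y component: f_2(F) = 2*u^2 - 3; d F_2 = (4*u) du + (0) dv
Combining and collecting du, dv coefficients:
  coeff of du: 12*u*(u^2 - 1)
  coeff of dv: -4*u^2*v
F^* omega = (12*u*(u^2 - 1)) du + (-4*u^2*v) dv.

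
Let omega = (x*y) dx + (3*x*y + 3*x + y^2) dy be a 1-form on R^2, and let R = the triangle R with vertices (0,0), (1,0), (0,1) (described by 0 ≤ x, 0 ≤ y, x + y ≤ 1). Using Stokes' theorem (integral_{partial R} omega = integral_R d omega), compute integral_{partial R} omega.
integral_(partial R) omega = 11/6

Stokes: integral_partial_R omega = integral_R d omega with d omega = (∂Q/∂x - ∂P/∂y) dx ∧ dy.
  ∂Q/∂x = 3*y + 3
  ∂P/∂y = x
  integrand = ∂Q/∂x - ∂P/∂y = -x + 3*y + 3.
Integrating over R: integral_0^1 integral_0^{1-x} (-x + 3*y + 3) dy dx = 11/6.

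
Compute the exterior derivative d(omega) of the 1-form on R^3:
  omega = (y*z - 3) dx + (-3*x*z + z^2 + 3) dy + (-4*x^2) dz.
d(omega) = (-4*z) dx ∧ dy + (-8*x - y) dx ∧ dz + (3*x - 2*z) dy ∧ dz

For a 1-form omega = sum_i f_i dx_i, the exterior derivative is
  d(omega) = sum_{i < j} (∂f_j/∂x_i - ∂f_i/∂x_j) dx_i ∧ dx_j.
  coefficient of dx ∧ dy: ∂f_2/∂x - ∂f_1/∂y = ∂(-3*x*z + z^2 + 3)/∂x - ∂(y*z - 3)/∂y = -4*z
  coefficient of dx ∧ dz: ∂f_3/∂x - ∂f_1/∂z = ∂(-4*x^2)/∂x - ∂(y*z - 3)/∂z = -8*x - y
  coefficient of dy ∧ dz: ∂f_3/∂y - ∂f_2/∂z = ∂(-4*x^2)/∂y - ∂(-3*x*z + z^2 + 3)/∂z = 3*x - 2*z
Assembling: d(omega) = (-4*z) dx ∧ dy + (-8*x - y) dx ∧ dz + (3*x - 2*z) dy ∧ dz.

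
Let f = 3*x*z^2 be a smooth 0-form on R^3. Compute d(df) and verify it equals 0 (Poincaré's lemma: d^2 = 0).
d(df) = 0

Step 1: df = sum_i (∂f/∂x_i) dx_i = (3*z^2) dx + (0) dy + (6*x*z) dz.
Step 2: Apply d again. Using the 1-form formula, the coefficient of dx ∧ dy in d(df) is ∂^2 f/∂x ∂y - ∂^2 f/∂y ∂x = (0) - (0) = 0 (equality of mixed partials for smooth f).
Similarly for dx ∧ dz and dy ∧ dz — all coefficients vanish. So d(df) = 0.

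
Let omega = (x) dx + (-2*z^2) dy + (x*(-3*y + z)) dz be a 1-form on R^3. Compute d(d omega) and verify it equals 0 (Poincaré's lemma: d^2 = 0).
d(d omega) = 0

Step 1: d omega = sum_{i<j} (∂f_j/∂x_i - ∂f_i/∂x_j) dx_i ∧ dx_j:
  coeff of dx ∧ dy: 0
  coeff of dx ∧ dz: -3*y + z
  coeff of dy ∧ dz: -3*x + 4*z
Step 2: Apply d again to each 2-form coefficient. The only possible 3-form in R^3 is dx ∧ dy ∧ dz, with coefficient
  ∂(coeff of dy∧dz)/∂x - ∂(coeff of dx∧dz)/∂y + ∂(coeff of dx∧dy)/∂z
  = ∂/∂x (-3*x + 4*z) - ∂/∂y (-3*y + z) + ∂/∂z (0).
Each of these terms simplifies to sums of mixed partials that cancel in pairs. The result is 0 (by equality of mixed partials for smooth functions — Schwarz / Clairaut).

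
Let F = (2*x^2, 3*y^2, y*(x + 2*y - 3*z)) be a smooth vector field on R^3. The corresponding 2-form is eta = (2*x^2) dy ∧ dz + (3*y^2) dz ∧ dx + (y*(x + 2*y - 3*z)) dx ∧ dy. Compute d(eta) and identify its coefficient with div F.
d(eta) = (4*x + 3*y) dx ∧ dy ∧ dz; div F = 4*x + 3*y

For a 2-form in R^3 of the form above, applying d gives a 3-form with coefficient ∂P/∂x + ∂Q/∂y + ∂R/∂z:
  ∂P/∂x = 4*x
  ∂Q/∂y = 6*y
  ∂R/∂z = -3*y
Sum = 4*x + 3*y, which is exactly div F.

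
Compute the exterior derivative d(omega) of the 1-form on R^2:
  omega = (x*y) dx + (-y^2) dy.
d(omega) = (-x) dx ∧ dy

For a 1-form omega = sum_i f_i dx_i, the exterior derivative is
  d(omega) = sum_{i < j} (∂f_j/∂x_i - ∂f_i/∂x_j) dx_i ∧ dx_j.
  coefficient of dx ∧ dy: ∂f_2/∂x - ∂f_1/∂y = ∂(-y^2)/∂x - ∂(x*y)/∂y = -x
Assembling: d(omega) = (-x) dx ∧ dy.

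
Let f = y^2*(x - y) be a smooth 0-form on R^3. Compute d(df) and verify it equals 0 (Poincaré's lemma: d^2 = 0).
d(df) = 0

Step 1: df = sum_i (∂f/∂x_i) dx_i = (y^2) dx + (y*(2*x - 3*y)) dy + (0) dz.
Step 2: Apply d again. Using the 1-form formula, the coefficient of dx ∧ dy in d(df) is ∂^2 f/∂x ∂y - ∂^2 f/∂y ∂x = (2*y) - (2*y) = 0 (equality of mixed partials for smooth f).
Similarly for dx ∧ dz and dy ∧ dz — all coefficients vanish. So d(df) = 0.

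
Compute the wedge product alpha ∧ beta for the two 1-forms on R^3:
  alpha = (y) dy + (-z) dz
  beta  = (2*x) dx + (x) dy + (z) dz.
alpha ∧ beta = (-2*x*y) dx ∧ dy + (z*(x + y)) dy ∧ dz + (2*x*z) dx ∧ dz

Distribute the wedge, using dx_i ∧ dx_j = -dx_j ∧ dx_i and dx_i ∧ dx_i = 0. For each pair (i, j) with i < j, the coefficient of dx_i ∧ dx_j in alpha ∧ beta is (alpha_i * beta_j - alpha_j * beta_i). Collecting: alpha ∧ beta = (-2*x*y) dx ∧ dy + (z*(x + y)) dy ∧ dz + (2*x*z) dx ∧ dz.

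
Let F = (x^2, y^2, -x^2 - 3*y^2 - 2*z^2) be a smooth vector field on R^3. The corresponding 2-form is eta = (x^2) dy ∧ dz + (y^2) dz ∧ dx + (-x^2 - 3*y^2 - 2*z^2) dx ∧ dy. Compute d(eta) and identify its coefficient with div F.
d(eta) = (2*x + 2*y - 4*z) dx ∧ dy ∧ dz; div F = 2*x + 2*y - 4*z

For a 2-form in R^3 of the form above, applying d gives a 3-form with coefficient ∂P/∂x + ∂Q/∂y + ∂R/∂z:
  ∂P/∂x = 2*x
  ∂Q/∂y = 2*y
  ∂R/∂z = -4*z
Sum = 2*x + 2*y - 4*z, which is exactly div F.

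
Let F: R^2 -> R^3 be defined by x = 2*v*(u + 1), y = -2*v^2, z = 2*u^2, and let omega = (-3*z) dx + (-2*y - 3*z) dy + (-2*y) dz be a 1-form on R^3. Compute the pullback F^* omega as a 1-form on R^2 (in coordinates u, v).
F^* omega = (4*u*v*(-3*u + 4*v)) du + (-12*u^3 + 24*u^2*v - 12*u^2 - 16*v^3) dv

Using F^*(f dg) = (f ∘ F) d(g ∘ F), substitute each coordinate x_i by F_i(u, v) in f_i, and replace dx_i by d F_i = (∂F_i/∂u) du + (∂F_i/∂v) dv.
  For the x component: f_1(F) = -6*u^2; d F_1 = (2*v) du + (2*u + 2) dv
  For the y component: f_2(F) = -6*u^2 + 4*v^2; d F_2 = (0) du + (-4*v) dv
  For the z component: f_3(F) = 4*v^2; d F_3 = (4*u) du + (0) dv
Combining and collecting du, dv coefficients:
  coeff of du: 4*u*v*(-3*u + 4*v)
  coeff of dv: -12*u^3 + 24*u^2*v - 12*u^2 - 16*v^3
F^* omega = (4*u*v*(-3*u + 4*v)) du + (-12*u^3 + 24*u^2*v - 12*u^2 - 16*v^3) dv.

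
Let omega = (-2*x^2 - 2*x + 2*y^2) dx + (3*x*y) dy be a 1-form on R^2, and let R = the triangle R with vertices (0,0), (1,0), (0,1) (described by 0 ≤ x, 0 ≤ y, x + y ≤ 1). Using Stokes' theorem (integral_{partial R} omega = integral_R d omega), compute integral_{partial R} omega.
integral_(partial R) omega = -1/6

Stokes: integral_partial_R omega = integral_R d omega with d omega = (∂Q/∂x - ∂P/∂y) dx ∧ dy.
  ∂Q/∂x = 3*y
  ∂P/∂y = 4*y
  integrand = ∂Q/∂x - ∂P/∂y = -y.
Integrating over R: integral_0^1 integral_0^{1-x} (-y) dy dx = -1/6.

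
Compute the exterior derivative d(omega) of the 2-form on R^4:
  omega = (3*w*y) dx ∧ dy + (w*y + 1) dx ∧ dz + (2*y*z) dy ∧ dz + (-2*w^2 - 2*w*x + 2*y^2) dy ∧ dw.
d(omega) = (-2*w + 3*y) dx ∧ dy ∧ dw + (-w) dx ∧ dy ∧ dz + (y) dx ∧ dz ∧ dw

For a 2-form omega = sum_{i<j} g_{ij} dx_i ∧ dx_j, the exterior derivative is
  d(omega) = sum_{i<j} d(g_{ij}) ∧ dx_i ∧ dx_j = sum_{i<j, k} (∂g_{ij}/∂x_k) dx_k ∧ dx_i ∧ dx_j.
Expand each term, using dx_k ∧ dx_i ∧ dx_j = sgn(permutation) dx_{(a)} ∧ dx_{(b)} ∧ dx_{(c)} with (a < b < c) sorted:
  d(3*w*y) includes (∂/∂w)(3*w*y) dw = (3*y) dw, which multiplied by dx ∧ dy gives (3*y) dx ∧ dy ∧ dw
  d(w*y + 1) includes (∂/∂y)(w*y + 1) dy = (w) dy, which multiplied by dx ∧ dz gives (-w) dx ∧ dy ∧ dz
  d(w*y + 1) includes (∂/∂w)(w*y + 1) dw = (y) dw, which multiplied by dx ∧ dz gives (y) dx ∧ dz ∧ dw
  d(-2*w^2 - 2*w*x + 2*y^2) includes (∂/∂x)(-2*w^2 - 2*w*x + 2*y^2) dx = (-2*w) dx, which multiplied by dy ∧ dw gives (-2*w) dx ∧ dy ∧ dw
Collecting like 3-forms: d(omega) = (-2*w + 3*y) dx ∧ dy ∧ dw + (-w) dx ∧ dy ∧ dz + (y) dx ∧ dz ∧ dw.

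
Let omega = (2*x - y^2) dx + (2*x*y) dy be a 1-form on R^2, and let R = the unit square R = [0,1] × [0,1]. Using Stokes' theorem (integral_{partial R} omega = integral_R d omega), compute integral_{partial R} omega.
integral_(partial R) omega = 2

Stokes: integral_partial_R omega = integral_R d omega with d omega = (∂Q/∂x - ∂P/∂y) dx ∧ dy.
  ∂Q/∂x = 2*y
  ∂P/∂y = -2*y
  integrand = ∂Q/∂x - ∂P/∂y = 4*y.
Integrating over R: integral_0^1 integral_0^1 (4*y) dx dy = 2.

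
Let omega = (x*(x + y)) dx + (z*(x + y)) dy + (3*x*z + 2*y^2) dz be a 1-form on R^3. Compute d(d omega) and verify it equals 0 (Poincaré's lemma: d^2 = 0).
d(d omega) = 0

Step 1: d omega = sum_{i<j} (∂f_j/∂x_i - ∂f_i/∂x_j) dx_i ∧ dx_j:
  coeff of dx ∧ dy: -x + z
  coeff of dx ∧ dz: 3*z
  coeff of dy ∧ dz: -x + 3*y
Step 2: Apply d again to each 2-form coefficient. The only possible 3-form in R^3 is dx ∧ dy ∧ dz, with coefficient
  ∂(coeff of dy∧dz)/∂x - ∂(coeff of dx∧dz)/∂y + ∂(coeff of dx∧dy)/∂z
  = ∂/∂x (-x + 3*y) - ∂/∂y (3*z) + ∂/∂z (-x + z).
Each of these terms simplifies to sums of mixed partials that cancel in pairs. The result is 0 (by equality of mixed partials for smooth functions — Schwarz / Clairaut).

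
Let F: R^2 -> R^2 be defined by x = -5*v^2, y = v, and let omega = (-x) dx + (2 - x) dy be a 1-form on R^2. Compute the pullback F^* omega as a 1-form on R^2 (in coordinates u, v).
F^* omega = (-50*v^3 + 5*v^2 + 2) dv

Using F^*(f dg) = (f ∘ F) d(g ∘ F), substitute each coordinate x_i by F_i(u, v) in f_i, and replace dx_i by d F_i = (∂F_i/∂u) du + (∂F_i/∂v) dv.
  For the x component: f_1(F) = 5*v^2; d F_1 = (0) du + (-10*v) dv
  For the y component: f_2(F) = 5*v^2 + 2; d F_2 = (0) du + (1) dv
Combining and collecting du, dv coefficients:
  coeff of du: 0
  coeff of dv: -50*v^3 + 5*v^2 + 2
F^* omega = (-50*v^3 + 5*v^2 + 2) dv.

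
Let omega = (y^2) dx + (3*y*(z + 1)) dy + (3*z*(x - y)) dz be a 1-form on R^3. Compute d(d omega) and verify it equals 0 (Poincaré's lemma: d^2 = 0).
d(d omega) = 0

Step 1: d omega = sum_{i<j} (∂f_j/∂x_i - ∂f_i/∂x_j) dx_i ∧ dx_j:
  coeff of dx ∧ dy: -2*y
  coeff of dx ∧ dz: 3*z
  coeff of dy ∧ dz: -3*y - 3*z
Step 2: Apply d again to each 2-form coefficient. The only possible 3-form in R^3 is dx ∧ dy ∧ dz, with coefficient
  ∂(coeff of dy∧dz)/∂x - ∂(coeff of dx∧dz)/∂y + ∂(coeff of dx∧dy)/∂z
  = ∂/∂x (-3*y - 3*z) - ∂/∂y (3*z) + ∂/∂z (-2*y).
Each of these terms simplifies to sums of mixed partials that cancel in pairs. The result is 0 (by equality of mixed partials for smooth functions — Schwarz / Clairaut).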